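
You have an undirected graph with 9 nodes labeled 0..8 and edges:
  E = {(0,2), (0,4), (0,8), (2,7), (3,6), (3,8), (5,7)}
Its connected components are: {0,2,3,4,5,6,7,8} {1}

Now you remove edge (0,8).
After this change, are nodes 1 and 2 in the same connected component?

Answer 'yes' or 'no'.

Answer: no

Derivation:
Initial components: {0,2,3,4,5,6,7,8} {1}
Removing edge (0,8): it was a bridge — component count 2 -> 3.
New components: {0,2,4,5,7} {1} {3,6,8}
Are 1 and 2 in the same component? no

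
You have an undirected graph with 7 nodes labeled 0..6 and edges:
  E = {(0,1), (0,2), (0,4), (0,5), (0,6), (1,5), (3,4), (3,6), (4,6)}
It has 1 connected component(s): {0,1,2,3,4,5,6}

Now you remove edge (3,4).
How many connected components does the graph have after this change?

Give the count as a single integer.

Answer: 1

Derivation:
Initial component count: 1
Remove (3,4): not a bridge. Count unchanged: 1.
  After removal, components: {0,1,2,3,4,5,6}
New component count: 1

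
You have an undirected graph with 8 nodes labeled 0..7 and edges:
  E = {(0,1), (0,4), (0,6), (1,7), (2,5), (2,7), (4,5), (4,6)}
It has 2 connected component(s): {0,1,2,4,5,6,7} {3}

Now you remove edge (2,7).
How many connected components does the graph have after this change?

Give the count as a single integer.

Answer: 2

Derivation:
Initial component count: 2
Remove (2,7): not a bridge. Count unchanged: 2.
  After removal, components: {0,1,2,4,5,6,7} {3}
New component count: 2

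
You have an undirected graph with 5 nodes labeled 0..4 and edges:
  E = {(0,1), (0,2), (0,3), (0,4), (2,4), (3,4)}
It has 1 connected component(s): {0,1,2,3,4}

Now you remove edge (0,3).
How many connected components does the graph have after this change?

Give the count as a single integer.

Answer: 1

Derivation:
Initial component count: 1
Remove (0,3): not a bridge. Count unchanged: 1.
  After removal, components: {0,1,2,3,4}
New component count: 1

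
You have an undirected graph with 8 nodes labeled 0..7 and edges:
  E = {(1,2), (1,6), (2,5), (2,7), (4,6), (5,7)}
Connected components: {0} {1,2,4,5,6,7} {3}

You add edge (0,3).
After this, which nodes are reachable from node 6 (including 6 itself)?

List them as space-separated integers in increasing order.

Answer: 1 2 4 5 6 7

Derivation:
Before: nodes reachable from 6: {1,2,4,5,6,7}
Adding (0,3): merges two components, but neither contains 6. Reachability from 6 unchanged.
After: nodes reachable from 6: {1,2,4,5,6,7}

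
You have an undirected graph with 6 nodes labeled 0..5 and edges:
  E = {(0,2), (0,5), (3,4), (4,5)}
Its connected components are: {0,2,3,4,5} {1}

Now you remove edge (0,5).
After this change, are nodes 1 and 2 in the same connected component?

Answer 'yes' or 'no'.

Initial components: {0,2,3,4,5} {1}
Removing edge (0,5): it was a bridge — component count 2 -> 3.
New components: {0,2} {1} {3,4,5}
Are 1 and 2 in the same component? no

Answer: no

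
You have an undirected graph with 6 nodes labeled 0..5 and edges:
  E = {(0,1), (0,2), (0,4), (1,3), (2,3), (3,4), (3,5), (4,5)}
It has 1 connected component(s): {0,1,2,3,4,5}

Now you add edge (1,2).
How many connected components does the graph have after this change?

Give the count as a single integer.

Initial component count: 1
Add (1,2): endpoints already in same component. Count unchanged: 1.
New component count: 1

Answer: 1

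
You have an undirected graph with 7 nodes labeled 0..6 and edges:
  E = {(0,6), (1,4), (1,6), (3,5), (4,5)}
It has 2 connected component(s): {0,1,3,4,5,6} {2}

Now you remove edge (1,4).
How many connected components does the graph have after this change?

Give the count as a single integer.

Initial component count: 2
Remove (1,4): it was a bridge. Count increases: 2 -> 3.
  After removal, components: {0,1,6} {2} {3,4,5}
New component count: 3

Answer: 3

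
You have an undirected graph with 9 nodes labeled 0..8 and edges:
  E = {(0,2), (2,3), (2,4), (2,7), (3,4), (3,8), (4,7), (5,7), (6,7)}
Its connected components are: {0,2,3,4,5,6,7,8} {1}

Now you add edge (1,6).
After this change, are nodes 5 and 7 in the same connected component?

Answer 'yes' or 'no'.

Answer: yes

Derivation:
Initial components: {0,2,3,4,5,6,7,8} {1}
Adding edge (1,6): merges {1} and {0,2,3,4,5,6,7,8}.
New components: {0,1,2,3,4,5,6,7,8}
Are 5 and 7 in the same component? yes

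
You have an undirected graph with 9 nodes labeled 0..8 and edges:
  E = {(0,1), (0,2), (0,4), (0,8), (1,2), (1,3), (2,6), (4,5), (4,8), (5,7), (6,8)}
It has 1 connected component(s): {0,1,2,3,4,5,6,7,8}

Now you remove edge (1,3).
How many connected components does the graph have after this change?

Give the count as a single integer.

Initial component count: 1
Remove (1,3): it was a bridge. Count increases: 1 -> 2.
  After removal, components: {0,1,2,4,5,6,7,8} {3}
New component count: 2

Answer: 2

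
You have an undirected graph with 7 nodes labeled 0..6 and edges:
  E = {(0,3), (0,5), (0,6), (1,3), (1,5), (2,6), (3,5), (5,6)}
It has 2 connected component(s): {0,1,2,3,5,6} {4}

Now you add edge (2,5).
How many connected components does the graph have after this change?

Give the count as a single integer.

Answer: 2

Derivation:
Initial component count: 2
Add (2,5): endpoints already in same component. Count unchanged: 2.
New component count: 2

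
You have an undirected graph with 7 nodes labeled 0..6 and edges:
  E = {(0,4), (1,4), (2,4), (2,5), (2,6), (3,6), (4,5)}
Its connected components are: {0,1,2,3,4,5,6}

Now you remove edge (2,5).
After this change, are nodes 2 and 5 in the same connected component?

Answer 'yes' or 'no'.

Answer: yes

Derivation:
Initial components: {0,1,2,3,4,5,6}
Removing edge (2,5): not a bridge — component count unchanged at 1.
New components: {0,1,2,3,4,5,6}
Are 2 and 5 in the same component? yes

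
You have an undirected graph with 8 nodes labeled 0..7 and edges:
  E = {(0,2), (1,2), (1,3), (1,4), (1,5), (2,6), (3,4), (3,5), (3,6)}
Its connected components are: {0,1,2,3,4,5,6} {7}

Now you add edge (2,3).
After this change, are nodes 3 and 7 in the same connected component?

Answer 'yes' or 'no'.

Initial components: {0,1,2,3,4,5,6} {7}
Adding edge (2,3): both already in same component {0,1,2,3,4,5,6}. No change.
New components: {0,1,2,3,4,5,6} {7}
Are 3 and 7 in the same component? no

Answer: no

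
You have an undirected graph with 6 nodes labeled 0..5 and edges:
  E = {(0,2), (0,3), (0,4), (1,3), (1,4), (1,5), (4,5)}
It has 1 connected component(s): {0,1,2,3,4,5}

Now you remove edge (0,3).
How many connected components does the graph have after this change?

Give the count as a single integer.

Answer: 1

Derivation:
Initial component count: 1
Remove (0,3): not a bridge. Count unchanged: 1.
  After removal, components: {0,1,2,3,4,5}
New component count: 1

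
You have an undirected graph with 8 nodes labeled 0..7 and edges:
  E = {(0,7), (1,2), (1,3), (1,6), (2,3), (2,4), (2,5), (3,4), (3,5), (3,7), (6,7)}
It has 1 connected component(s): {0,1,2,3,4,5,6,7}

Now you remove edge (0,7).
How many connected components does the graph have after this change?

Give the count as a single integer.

Answer: 2

Derivation:
Initial component count: 1
Remove (0,7): it was a bridge. Count increases: 1 -> 2.
  After removal, components: {0} {1,2,3,4,5,6,7}
New component count: 2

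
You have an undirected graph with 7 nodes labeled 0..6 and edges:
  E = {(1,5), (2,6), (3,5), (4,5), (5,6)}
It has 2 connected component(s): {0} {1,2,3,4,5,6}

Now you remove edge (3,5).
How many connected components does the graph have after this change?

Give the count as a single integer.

Answer: 3

Derivation:
Initial component count: 2
Remove (3,5): it was a bridge. Count increases: 2 -> 3.
  After removal, components: {0} {1,2,4,5,6} {3}
New component count: 3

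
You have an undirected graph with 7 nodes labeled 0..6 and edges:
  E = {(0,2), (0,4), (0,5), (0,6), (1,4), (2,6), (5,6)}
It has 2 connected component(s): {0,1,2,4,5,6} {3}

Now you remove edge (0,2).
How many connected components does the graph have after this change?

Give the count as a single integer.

Answer: 2

Derivation:
Initial component count: 2
Remove (0,2): not a bridge. Count unchanged: 2.
  After removal, components: {0,1,2,4,5,6} {3}
New component count: 2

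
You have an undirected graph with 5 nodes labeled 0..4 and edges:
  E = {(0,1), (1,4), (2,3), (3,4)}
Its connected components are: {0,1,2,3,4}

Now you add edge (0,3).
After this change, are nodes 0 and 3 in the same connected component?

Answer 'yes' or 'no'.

Initial components: {0,1,2,3,4}
Adding edge (0,3): both already in same component {0,1,2,3,4}. No change.
New components: {0,1,2,3,4}
Are 0 and 3 in the same component? yes

Answer: yes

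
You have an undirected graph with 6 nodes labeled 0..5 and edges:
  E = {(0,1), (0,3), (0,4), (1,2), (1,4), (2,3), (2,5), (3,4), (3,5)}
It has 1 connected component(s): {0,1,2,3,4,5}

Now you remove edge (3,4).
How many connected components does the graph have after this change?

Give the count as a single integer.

Answer: 1

Derivation:
Initial component count: 1
Remove (3,4): not a bridge. Count unchanged: 1.
  After removal, components: {0,1,2,3,4,5}
New component count: 1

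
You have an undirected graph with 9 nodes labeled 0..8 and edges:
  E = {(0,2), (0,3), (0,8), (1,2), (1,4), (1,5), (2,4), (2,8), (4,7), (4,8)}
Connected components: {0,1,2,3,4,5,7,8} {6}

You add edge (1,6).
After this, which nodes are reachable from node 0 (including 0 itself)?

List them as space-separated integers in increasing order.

Before: nodes reachable from 0: {0,1,2,3,4,5,7,8}
Adding (1,6): merges 0's component with another. Reachability grows.
After: nodes reachable from 0: {0,1,2,3,4,5,6,7,8}

Answer: 0 1 2 3 4 5 6 7 8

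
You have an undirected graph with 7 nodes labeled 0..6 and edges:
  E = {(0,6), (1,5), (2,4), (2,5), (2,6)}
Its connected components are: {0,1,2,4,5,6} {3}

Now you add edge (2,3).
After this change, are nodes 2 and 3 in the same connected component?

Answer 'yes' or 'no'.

Answer: yes

Derivation:
Initial components: {0,1,2,4,5,6} {3}
Adding edge (2,3): merges {0,1,2,4,5,6} and {3}.
New components: {0,1,2,3,4,5,6}
Are 2 and 3 in the same component? yes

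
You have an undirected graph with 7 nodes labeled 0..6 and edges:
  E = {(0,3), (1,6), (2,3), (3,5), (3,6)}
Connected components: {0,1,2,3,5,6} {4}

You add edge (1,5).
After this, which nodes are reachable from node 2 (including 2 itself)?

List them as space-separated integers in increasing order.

Before: nodes reachable from 2: {0,1,2,3,5,6}
Adding (1,5): both endpoints already in same component. Reachability from 2 unchanged.
After: nodes reachable from 2: {0,1,2,3,5,6}

Answer: 0 1 2 3 5 6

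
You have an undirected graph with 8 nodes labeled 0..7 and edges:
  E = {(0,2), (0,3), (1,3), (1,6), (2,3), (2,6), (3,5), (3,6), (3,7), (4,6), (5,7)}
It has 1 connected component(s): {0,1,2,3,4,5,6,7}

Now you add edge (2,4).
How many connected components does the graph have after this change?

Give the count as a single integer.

Answer: 1

Derivation:
Initial component count: 1
Add (2,4): endpoints already in same component. Count unchanged: 1.
New component count: 1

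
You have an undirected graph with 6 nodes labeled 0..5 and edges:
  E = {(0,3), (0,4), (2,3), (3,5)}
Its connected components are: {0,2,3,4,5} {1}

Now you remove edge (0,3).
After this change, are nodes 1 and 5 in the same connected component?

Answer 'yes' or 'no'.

Initial components: {0,2,3,4,5} {1}
Removing edge (0,3): it was a bridge — component count 2 -> 3.
New components: {0,4} {1} {2,3,5}
Are 1 and 5 in the same component? no

Answer: no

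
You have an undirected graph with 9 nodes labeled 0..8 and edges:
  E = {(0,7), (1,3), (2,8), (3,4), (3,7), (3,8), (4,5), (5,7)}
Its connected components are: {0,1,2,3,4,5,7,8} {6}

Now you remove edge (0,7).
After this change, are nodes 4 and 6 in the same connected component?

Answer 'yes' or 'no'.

Answer: no

Derivation:
Initial components: {0,1,2,3,4,5,7,8} {6}
Removing edge (0,7): it was a bridge — component count 2 -> 3.
New components: {0} {1,2,3,4,5,7,8} {6}
Are 4 and 6 in the same component? no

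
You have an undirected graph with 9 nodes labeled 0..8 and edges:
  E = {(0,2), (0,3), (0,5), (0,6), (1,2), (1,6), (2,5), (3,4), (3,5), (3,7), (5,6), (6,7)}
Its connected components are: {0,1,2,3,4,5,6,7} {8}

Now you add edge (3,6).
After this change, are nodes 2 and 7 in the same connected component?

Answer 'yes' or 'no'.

Initial components: {0,1,2,3,4,5,6,7} {8}
Adding edge (3,6): both already in same component {0,1,2,3,4,5,6,7}. No change.
New components: {0,1,2,3,4,5,6,7} {8}
Are 2 and 7 in the same component? yes

Answer: yes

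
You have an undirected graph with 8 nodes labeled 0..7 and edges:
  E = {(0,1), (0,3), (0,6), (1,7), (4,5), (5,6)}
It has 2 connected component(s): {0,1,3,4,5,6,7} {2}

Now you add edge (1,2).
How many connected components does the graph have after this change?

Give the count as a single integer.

Initial component count: 2
Add (1,2): merges two components. Count decreases: 2 -> 1.
New component count: 1

Answer: 1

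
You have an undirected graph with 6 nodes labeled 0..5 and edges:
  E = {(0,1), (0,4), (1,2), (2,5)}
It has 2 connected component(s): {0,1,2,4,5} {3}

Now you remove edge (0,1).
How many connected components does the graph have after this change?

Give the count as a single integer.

Answer: 3

Derivation:
Initial component count: 2
Remove (0,1): it was a bridge. Count increases: 2 -> 3.
  After removal, components: {0,4} {1,2,5} {3}
New component count: 3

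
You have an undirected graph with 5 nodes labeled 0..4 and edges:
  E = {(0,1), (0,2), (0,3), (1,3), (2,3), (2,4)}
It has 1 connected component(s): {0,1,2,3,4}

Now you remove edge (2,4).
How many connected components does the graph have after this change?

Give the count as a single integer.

Answer: 2

Derivation:
Initial component count: 1
Remove (2,4): it was a bridge. Count increases: 1 -> 2.
  After removal, components: {0,1,2,3} {4}
New component count: 2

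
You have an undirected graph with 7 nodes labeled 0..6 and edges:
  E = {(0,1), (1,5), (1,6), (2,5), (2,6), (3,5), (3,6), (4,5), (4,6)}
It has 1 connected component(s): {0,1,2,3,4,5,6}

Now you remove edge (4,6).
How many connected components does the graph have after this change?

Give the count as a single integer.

Initial component count: 1
Remove (4,6): not a bridge. Count unchanged: 1.
  After removal, components: {0,1,2,3,4,5,6}
New component count: 1

Answer: 1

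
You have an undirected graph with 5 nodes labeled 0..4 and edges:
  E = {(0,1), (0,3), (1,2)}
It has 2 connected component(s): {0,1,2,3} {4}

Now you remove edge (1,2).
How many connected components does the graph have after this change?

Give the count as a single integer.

Initial component count: 2
Remove (1,2): it was a bridge. Count increases: 2 -> 3.
  After removal, components: {0,1,3} {2} {4}
New component count: 3

Answer: 3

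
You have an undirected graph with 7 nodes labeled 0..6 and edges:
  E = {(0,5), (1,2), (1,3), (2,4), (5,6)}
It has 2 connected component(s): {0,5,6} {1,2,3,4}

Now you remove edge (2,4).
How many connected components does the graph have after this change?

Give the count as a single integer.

Answer: 3

Derivation:
Initial component count: 2
Remove (2,4): it was a bridge. Count increases: 2 -> 3.
  After removal, components: {0,5,6} {1,2,3} {4}
New component count: 3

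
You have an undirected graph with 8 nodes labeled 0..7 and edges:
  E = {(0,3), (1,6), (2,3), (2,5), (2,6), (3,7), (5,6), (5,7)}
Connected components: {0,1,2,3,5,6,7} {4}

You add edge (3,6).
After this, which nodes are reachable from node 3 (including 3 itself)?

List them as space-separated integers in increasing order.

Answer: 0 1 2 3 5 6 7

Derivation:
Before: nodes reachable from 3: {0,1,2,3,5,6,7}
Adding (3,6): both endpoints already in same component. Reachability from 3 unchanged.
After: nodes reachable from 3: {0,1,2,3,5,6,7}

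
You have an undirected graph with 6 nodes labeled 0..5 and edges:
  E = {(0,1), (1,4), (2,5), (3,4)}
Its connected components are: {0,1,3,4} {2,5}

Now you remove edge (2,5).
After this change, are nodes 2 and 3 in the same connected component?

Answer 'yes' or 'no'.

Answer: no

Derivation:
Initial components: {0,1,3,4} {2,5}
Removing edge (2,5): it was a bridge — component count 2 -> 3.
New components: {0,1,3,4} {2} {5}
Are 2 and 3 in the same component? no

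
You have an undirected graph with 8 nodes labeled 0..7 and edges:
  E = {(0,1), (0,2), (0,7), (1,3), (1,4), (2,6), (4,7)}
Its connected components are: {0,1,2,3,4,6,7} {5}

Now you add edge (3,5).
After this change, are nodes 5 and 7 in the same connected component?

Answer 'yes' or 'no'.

Answer: yes

Derivation:
Initial components: {0,1,2,3,4,6,7} {5}
Adding edge (3,5): merges {0,1,2,3,4,6,7} and {5}.
New components: {0,1,2,3,4,5,6,7}
Are 5 and 7 in the same component? yes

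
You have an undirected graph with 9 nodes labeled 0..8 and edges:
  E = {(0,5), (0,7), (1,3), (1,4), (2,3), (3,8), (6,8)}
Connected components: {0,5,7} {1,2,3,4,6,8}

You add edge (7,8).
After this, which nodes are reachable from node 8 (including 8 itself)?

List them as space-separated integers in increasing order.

Answer: 0 1 2 3 4 5 6 7 8

Derivation:
Before: nodes reachable from 8: {1,2,3,4,6,8}
Adding (7,8): merges 8's component with another. Reachability grows.
After: nodes reachable from 8: {0,1,2,3,4,5,6,7,8}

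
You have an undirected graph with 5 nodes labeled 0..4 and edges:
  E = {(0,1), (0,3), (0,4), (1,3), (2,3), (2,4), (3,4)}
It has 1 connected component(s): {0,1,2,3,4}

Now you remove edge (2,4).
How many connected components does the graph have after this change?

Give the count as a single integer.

Answer: 1

Derivation:
Initial component count: 1
Remove (2,4): not a bridge. Count unchanged: 1.
  After removal, components: {0,1,2,3,4}
New component count: 1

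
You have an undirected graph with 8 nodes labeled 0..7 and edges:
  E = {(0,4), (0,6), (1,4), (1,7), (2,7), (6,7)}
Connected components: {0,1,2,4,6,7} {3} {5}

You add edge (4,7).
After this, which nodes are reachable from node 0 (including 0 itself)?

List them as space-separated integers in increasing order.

Before: nodes reachable from 0: {0,1,2,4,6,7}
Adding (4,7): both endpoints already in same component. Reachability from 0 unchanged.
After: nodes reachable from 0: {0,1,2,4,6,7}

Answer: 0 1 2 4 6 7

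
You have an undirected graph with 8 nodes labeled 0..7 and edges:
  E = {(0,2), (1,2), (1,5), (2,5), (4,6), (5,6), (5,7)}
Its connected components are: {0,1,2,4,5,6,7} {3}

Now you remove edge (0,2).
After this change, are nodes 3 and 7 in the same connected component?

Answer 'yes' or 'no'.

Initial components: {0,1,2,4,5,6,7} {3}
Removing edge (0,2): it was a bridge — component count 2 -> 3.
New components: {0} {1,2,4,5,6,7} {3}
Are 3 and 7 in the same component? no

Answer: no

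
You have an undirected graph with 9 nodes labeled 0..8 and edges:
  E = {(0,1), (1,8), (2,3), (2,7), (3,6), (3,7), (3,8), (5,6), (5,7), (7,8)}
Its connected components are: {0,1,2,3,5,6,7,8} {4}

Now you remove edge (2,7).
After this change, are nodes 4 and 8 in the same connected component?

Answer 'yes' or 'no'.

Initial components: {0,1,2,3,5,6,7,8} {4}
Removing edge (2,7): not a bridge — component count unchanged at 2.
New components: {0,1,2,3,5,6,7,8} {4}
Are 4 and 8 in the same component? no

Answer: no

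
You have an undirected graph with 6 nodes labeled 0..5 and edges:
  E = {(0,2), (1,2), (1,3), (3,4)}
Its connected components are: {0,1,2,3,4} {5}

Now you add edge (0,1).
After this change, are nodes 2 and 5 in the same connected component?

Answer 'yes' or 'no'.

Answer: no

Derivation:
Initial components: {0,1,2,3,4} {5}
Adding edge (0,1): both already in same component {0,1,2,3,4}. No change.
New components: {0,1,2,3,4} {5}
Are 2 and 5 in the same component? no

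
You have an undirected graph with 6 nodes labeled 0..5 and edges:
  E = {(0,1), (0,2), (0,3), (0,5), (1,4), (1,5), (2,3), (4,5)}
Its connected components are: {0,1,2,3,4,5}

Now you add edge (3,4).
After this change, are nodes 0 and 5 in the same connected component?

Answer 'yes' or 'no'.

Answer: yes

Derivation:
Initial components: {0,1,2,3,4,5}
Adding edge (3,4): both already in same component {0,1,2,3,4,5}. No change.
New components: {0,1,2,3,4,5}
Are 0 and 5 in the same component? yes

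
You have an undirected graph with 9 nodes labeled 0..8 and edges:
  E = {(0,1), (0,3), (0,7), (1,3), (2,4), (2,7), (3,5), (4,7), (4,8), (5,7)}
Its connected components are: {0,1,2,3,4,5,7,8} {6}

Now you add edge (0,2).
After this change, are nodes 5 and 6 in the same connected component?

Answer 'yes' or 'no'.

Initial components: {0,1,2,3,4,5,7,8} {6}
Adding edge (0,2): both already in same component {0,1,2,3,4,5,7,8}. No change.
New components: {0,1,2,3,4,5,7,8} {6}
Are 5 and 6 in the same component? no

Answer: no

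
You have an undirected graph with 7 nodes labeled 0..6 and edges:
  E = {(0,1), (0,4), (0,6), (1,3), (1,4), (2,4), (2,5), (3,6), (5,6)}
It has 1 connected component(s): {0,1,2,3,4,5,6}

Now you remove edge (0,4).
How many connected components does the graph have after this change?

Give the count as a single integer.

Initial component count: 1
Remove (0,4): not a bridge. Count unchanged: 1.
  After removal, components: {0,1,2,3,4,5,6}
New component count: 1

Answer: 1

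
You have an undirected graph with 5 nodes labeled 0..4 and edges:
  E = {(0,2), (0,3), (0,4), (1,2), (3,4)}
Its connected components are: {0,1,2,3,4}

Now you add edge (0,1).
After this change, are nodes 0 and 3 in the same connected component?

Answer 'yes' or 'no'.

Initial components: {0,1,2,3,4}
Adding edge (0,1): both already in same component {0,1,2,3,4}. No change.
New components: {0,1,2,3,4}
Are 0 and 3 in the same component? yes

Answer: yes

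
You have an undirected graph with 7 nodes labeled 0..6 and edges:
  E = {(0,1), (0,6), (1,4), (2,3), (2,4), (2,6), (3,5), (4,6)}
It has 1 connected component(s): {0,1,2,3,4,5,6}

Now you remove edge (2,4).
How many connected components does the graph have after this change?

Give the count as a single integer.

Initial component count: 1
Remove (2,4): not a bridge. Count unchanged: 1.
  After removal, components: {0,1,2,3,4,5,6}
New component count: 1

Answer: 1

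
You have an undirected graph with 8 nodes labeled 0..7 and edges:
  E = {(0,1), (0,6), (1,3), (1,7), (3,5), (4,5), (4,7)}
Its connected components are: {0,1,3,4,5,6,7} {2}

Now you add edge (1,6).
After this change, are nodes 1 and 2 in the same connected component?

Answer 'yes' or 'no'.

Initial components: {0,1,3,4,5,6,7} {2}
Adding edge (1,6): both already in same component {0,1,3,4,5,6,7}. No change.
New components: {0,1,3,4,5,6,7} {2}
Are 1 and 2 in the same component? no

Answer: no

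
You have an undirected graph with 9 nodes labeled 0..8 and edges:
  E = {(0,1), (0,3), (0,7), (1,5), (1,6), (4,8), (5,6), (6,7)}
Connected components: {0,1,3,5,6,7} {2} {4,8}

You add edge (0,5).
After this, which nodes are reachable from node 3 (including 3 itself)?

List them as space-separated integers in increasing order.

Before: nodes reachable from 3: {0,1,3,5,6,7}
Adding (0,5): both endpoints already in same component. Reachability from 3 unchanged.
After: nodes reachable from 3: {0,1,3,5,6,7}

Answer: 0 1 3 5 6 7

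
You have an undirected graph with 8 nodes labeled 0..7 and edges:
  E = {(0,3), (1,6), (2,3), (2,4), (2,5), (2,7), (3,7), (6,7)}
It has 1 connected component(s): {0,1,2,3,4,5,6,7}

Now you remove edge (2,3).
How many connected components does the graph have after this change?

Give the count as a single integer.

Initial component count: 1
Remove (2,3): not a bridge. Count unchanged: 1.
  After removal, components: {0,1,2,3,4,5,6,7}
New component count: 1

Answer: 1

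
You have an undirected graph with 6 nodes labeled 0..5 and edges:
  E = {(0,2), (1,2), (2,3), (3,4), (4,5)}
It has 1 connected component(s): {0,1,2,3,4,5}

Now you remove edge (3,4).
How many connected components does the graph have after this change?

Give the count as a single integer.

Answer: 2

Derivation:
Initial component count: 1
Remove (3,4): it was a bridge. Count increases: 1 -> 2.
  After removal, components: {0,1,2,3} {4,5}
New component count: 2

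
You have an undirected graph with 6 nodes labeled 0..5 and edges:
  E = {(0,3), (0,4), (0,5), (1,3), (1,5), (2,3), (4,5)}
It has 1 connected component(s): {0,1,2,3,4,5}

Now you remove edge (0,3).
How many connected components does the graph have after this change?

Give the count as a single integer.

Initial component count: 1
Remove (0,3): not a bridge. Count unchanged: 1.
  After removal, components: {0,1,2,3,4,5}
New component count: 1

Answer: 1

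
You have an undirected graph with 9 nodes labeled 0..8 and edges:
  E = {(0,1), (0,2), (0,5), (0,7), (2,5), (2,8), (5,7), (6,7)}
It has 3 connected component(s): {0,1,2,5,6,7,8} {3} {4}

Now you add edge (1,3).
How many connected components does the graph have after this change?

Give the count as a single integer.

Answer: 2

Derivation:
Initial component count: 3
Add (1,3): merges two components. Count decreases: 3 -> 2.
New component count: 2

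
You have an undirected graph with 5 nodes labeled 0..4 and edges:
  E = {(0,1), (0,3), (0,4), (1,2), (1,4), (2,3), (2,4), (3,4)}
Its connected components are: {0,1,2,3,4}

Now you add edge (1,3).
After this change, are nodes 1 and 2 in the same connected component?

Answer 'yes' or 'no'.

Answer: yes

Derivation:
Initial components: {0,1,2,3,4}
Adding edge (1,3): both already in same component {0,1,2,3,4}. No change.
New components: {0,1,2,3,4}
Are 1 and 2 in the same component? yes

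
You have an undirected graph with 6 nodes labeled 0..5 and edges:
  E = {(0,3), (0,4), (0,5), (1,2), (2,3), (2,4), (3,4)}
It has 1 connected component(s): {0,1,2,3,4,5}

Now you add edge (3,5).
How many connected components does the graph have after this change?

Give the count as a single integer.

Initial component count: 1
Add (3,5): endpoints already in same component. Count unchanged: 1.
New component count: 1

Answer: 1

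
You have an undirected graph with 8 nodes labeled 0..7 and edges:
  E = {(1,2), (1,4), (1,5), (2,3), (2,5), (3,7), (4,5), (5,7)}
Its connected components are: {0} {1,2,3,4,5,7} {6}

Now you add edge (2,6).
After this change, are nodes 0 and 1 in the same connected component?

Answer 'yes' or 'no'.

Answer: no

Derivation:
Initial components: {0} {1,2,3,4,5,7} {6}
Adding edge (2,6): merges {1,2,3,4,5,7} and {6}.
New components: {0} {1,2,3,4,5,6,7}
Are 0 and 1 in the same component? no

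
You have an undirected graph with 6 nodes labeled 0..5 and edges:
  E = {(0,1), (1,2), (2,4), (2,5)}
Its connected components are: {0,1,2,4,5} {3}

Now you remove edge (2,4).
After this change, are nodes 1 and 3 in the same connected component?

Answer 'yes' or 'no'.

Answer: no

Derivation:
Initial components: {0,1,2,4,5} {3}
Removing edge (2,4): it was a bridge — component count 2 -> 3.
New components: {0,1,2,5} {3} {4}
Are 1 and 3 in the same component? no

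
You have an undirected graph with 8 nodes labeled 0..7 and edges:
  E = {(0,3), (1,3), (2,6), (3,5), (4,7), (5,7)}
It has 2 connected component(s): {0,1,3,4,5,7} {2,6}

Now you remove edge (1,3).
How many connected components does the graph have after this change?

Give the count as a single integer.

Initial component count: 2
Remove (1,3): it was a bridge. Count increases: 2 -> 3.
  After removal, components: {0,3,4,5,7} {1} {2,6}
New component count: 3

Answer: 3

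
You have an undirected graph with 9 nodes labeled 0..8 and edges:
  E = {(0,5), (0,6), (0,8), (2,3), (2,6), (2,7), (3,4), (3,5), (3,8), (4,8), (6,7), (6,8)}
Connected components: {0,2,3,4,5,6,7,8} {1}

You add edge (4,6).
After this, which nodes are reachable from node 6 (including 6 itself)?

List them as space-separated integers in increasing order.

Before: nodes reachable from 6: {0,2,3,4,5,6,7,8}
Adding (4,6): both endpoints already in same component. Reachability from 6 unchanged.
After: nodes reachable from 6: {0,2,3,4,5,6,7,8}

Answer: 0 2 3 4 5 6 7 8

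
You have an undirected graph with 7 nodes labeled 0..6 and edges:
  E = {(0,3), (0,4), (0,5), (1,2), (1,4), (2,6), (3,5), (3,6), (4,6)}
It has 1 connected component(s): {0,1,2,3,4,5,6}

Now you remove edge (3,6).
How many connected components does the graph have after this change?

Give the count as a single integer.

Initial component count: 1
Remove (3,6): not a bridge. Count unchanged: 1.
  After removal, components: {0,1,2,3,4,5,6}
New component count: 1

Answer: 1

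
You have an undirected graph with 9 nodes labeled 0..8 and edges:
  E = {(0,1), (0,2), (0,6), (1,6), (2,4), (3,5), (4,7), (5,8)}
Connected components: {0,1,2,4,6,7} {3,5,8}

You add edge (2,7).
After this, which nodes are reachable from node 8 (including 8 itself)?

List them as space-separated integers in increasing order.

Answer: 3 5 8

Derivation:
Before: nodes reachable from 8: {3,5,8}
Adding (2,7): both endpoints already in same component. Reachability from 8 unchanged.
After: nodes reachable from 8: {3,5,8}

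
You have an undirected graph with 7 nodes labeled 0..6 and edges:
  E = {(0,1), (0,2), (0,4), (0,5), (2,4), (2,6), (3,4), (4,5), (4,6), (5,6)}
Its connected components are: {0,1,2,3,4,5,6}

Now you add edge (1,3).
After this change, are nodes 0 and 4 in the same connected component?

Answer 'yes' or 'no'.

Initial components: {0,1,2,3,4,5,6}
Adding edge (1,3): both already in same component {0,1,2,3,4,5,6}. No change.
New components: {0,1,2,3,4,5,6}
Are 0 and 4 in the same component? yes

Answer: yes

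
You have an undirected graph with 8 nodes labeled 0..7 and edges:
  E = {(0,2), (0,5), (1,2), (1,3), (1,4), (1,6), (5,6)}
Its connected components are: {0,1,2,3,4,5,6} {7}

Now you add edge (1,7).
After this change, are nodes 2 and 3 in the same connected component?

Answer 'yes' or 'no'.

Answer: yes

Derivation:
Initial components: {0,1,2,3,4,5,6} {7}
Adding edge (1,7): merges {0,1,2,3,4,5,6} and {7}.
New components: {0,1,2,3,4,5,6,7}
Are 2 and 3 in the same component? yes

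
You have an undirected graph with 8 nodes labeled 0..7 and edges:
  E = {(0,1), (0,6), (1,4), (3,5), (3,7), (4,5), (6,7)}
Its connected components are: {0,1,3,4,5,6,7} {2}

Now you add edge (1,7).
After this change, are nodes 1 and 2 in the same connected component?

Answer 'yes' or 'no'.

Initial components: {0,1,3,4,5,6,7} {2}
Adding edge (1,7): both already in same component {0,1,3,4,5,6,7}. No change.
New components: {0,1,3,4,5,6,7} {2}
Are 1 and 2 in the same component? no

Answer: no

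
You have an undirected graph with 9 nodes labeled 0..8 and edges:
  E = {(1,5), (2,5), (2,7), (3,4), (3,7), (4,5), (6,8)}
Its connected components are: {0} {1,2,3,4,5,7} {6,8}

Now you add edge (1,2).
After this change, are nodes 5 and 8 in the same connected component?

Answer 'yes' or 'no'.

Initial components: {0} {1,2,3,4,5,7} {6,8}
Adding edge (1,2): both already in same component {1,2,3,4,5,7}. No change.
New components: {0} {1,2,3,4,5,7} {6,8}
Are 5 and 8 in the same component? no

Answer: no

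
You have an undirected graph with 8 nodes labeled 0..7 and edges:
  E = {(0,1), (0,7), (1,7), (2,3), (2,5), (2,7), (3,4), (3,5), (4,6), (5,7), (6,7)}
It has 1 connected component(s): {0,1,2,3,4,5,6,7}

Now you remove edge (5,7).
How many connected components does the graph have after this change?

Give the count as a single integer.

Initial component count: 1
Remove (5,7): not a bridge. Count unchanged: 1.
  After removal, components: {0,1,2,3,4,5,6,7}
New component count: 1

Answer: 1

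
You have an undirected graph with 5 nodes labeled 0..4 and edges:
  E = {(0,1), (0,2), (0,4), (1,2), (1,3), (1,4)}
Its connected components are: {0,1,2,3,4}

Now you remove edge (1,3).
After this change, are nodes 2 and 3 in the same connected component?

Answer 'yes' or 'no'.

Initial components: {0,1,2,3,4}
Removing edge (1,3): it was a bridge — component count 1 -> 2.
New components: {0,1,2,4} {3}
Are 2 and 3 in the same component? no

Answer: no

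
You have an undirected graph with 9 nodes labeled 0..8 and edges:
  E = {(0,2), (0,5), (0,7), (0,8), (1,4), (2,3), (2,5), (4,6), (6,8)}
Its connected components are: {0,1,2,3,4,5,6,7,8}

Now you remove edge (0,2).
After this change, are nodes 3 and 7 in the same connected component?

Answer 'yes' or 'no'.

Initial components: {0,1,2,3,4,5,6,7,8}
Removing edge (0,2): not a bridge — component count unchanged at 1.
New components: {0,1,2,3,4,5,6,7,8}
Are 3 and 7 in the same component? yes

Answer: yes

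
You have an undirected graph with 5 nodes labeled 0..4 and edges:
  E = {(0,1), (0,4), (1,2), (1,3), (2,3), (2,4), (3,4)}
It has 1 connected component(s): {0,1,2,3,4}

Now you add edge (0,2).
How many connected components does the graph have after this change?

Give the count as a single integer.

Initial component count: 1
Add (0,2): endpoints already in same component. Count unchanged: 1.
New component count: 1

Answer: 1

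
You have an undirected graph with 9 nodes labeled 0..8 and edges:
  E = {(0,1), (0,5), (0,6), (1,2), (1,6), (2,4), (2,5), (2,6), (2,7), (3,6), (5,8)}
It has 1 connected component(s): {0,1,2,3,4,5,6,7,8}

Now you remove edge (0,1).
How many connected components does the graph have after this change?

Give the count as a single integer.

Answer: 1

Derivation:
Initial component count: 1
Remove (0,1): not a bridge. Count unchanged: 1.
  After removal, components: {0,1,2,3,4,5,6,7,8}
New component count: 1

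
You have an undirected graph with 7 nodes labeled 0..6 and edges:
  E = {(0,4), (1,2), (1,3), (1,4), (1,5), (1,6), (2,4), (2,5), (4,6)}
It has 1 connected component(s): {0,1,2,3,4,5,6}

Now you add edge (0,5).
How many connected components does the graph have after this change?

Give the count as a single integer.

Answer: 1

Derivation:
Initial component count: 1
Add (0,5): endpoints already in same component. Count unchanged: 1.
New component count: 1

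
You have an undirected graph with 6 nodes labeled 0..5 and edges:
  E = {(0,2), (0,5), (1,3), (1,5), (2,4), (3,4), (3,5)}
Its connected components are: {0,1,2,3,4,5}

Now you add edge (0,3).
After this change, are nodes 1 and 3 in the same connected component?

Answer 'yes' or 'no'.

Initial components: {0,1,2,3,4,5}
Adding edge (0,3): both already in same component {0,1,2,3,4,5}. No change.
New components: {0,1,2,3,4,5}
Are 1 and 3 in the same component? yes

Answer: yes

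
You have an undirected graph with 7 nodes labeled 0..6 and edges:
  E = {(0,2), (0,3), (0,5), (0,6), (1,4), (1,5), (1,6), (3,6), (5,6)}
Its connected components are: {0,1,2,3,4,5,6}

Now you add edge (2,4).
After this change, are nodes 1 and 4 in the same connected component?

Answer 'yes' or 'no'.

Initial components: {0,1,2,3,4,5,6}
Adding edge (2,4): both already in same component {0,1,2,3,4,5,6}. No change.
New components: {0,1,2,3,4,5,6}
Are 1 and 4 in the same component? yes

Answer: yes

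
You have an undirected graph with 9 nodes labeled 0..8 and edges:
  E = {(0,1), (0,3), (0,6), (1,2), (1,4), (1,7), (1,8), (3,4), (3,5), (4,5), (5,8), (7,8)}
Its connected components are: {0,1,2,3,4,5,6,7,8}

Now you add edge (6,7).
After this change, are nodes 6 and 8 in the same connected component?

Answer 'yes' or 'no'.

Answer: yes

Derivation:
Initial components: {0,1,2,3,4,5,6,7,8}
Adding edge (6,7): both already in same component {0,1,2,3,4,5,6,7,8}. No change.
New components: {0,1,2,3,4,5,6,7,8}
Are 6 and 8 in the same component? yes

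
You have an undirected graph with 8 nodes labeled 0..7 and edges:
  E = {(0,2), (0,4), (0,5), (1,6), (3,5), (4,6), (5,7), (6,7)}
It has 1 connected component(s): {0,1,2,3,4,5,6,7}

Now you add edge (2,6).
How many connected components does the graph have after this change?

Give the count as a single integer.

Initial component count: 1
Add (2,6): endpoints already in same component. Count unchanged: 1.
New component count: 1

Answer: 1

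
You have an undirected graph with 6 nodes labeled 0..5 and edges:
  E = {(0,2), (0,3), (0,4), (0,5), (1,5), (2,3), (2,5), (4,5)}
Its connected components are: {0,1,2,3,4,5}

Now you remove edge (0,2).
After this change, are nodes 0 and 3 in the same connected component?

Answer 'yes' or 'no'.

Answer: yes

Derivation:
Initial components: {0,1,2,3,4,5}
Removing edge (0,2): not a bridge — component count unchanged at 1.
New components: {0,1,2,3,4,5}
Are 0 and 3 in the same component? yes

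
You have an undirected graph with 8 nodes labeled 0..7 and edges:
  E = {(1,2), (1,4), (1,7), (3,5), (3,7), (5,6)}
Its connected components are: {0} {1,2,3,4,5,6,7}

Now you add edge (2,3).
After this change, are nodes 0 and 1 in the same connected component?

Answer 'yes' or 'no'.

Initial components: {0} {1,2,3,4,5,6,7}
Adding edge (2,3): both already in same component {1,2,3,4,5,6,7}. No change.
New components: {0} {1,2,3,4,5,6,7}
Are 0 and 1 in the same component? no

Answer: no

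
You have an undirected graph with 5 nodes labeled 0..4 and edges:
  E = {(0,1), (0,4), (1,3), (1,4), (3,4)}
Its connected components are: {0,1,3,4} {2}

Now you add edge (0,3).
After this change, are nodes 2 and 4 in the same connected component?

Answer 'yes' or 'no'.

Answer: no

Derivation:
Initial components: {0,1,3,4} {2}
Adding edge (0,3): both already in same component {0,1,3,4}. No change.
New components: {0,1,3,4} {2}
Are 2 and 4 in the same component? no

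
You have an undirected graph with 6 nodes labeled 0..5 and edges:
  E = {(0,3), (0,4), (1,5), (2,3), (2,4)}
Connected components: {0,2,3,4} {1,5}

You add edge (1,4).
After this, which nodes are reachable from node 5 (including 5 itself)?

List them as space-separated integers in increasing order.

Before: nodes reachable from 5: {1,5}
Adding (1,4): merges 5's component with another. Reachability grows.
After: nodes reachable from 5: {0,1,2,3,4,5}

Answer: 0 1 2 3 4 5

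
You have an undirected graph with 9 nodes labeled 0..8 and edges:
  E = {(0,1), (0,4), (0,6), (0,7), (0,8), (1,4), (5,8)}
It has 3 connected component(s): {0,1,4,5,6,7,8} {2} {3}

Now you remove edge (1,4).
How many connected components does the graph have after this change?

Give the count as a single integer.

Answer: 3

Derivation:
Initial component count: 3
Remove (1,4): not a bridge. Count unchanged: 3.
  After removal, components: {0,1,4,5,6,7,8} {2} {3}
New component count: 3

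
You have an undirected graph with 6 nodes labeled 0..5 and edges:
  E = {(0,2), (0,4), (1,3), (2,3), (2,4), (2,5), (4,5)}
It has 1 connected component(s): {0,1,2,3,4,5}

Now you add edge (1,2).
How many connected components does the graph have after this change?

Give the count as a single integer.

Initial component count: 1
Add (1,2): endpoints already in same component. Count unchanged: 1.
New component count: 1

Answer: 1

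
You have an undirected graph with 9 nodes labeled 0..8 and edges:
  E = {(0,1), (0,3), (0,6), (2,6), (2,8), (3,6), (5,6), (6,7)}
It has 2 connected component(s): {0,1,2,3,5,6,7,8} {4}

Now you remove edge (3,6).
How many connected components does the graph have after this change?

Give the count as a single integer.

Answer: 2

Derivation:
Initial component count: 2
Remove (3,6): not a bridge. Count unchanged: 2.
  After removal, components: {0,1,2,3,5,6,7,8} {4}
New component count: 2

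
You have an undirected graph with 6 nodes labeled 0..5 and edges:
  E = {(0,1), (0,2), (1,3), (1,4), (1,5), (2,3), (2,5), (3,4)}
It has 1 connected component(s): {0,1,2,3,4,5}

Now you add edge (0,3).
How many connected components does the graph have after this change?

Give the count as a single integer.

Initial component count: 1
Add (0,3): endpoints already in same component. Count unchanged: 1.
New component count: 1

Answer: 1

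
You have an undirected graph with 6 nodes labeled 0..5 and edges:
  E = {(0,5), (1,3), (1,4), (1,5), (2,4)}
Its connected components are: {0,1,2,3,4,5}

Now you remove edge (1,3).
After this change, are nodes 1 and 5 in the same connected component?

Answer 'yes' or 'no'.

Answer: yes

Derivation:
Initial components: {0,1,2,3,4,5}
Removing edge (1,3): it was a bridge — component count 1 -> 2.
New components: {0,1,2,4,5} {3}
Are 1 and 5 in the same component? yes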